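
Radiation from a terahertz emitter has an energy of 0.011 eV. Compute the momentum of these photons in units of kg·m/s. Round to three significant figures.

5.88e-30 kg·m/s

Take c = 2.99792458e8 m/s, 1 eV = 1.602176634e-19 J.
First convert: E = 0.011 eV = 1.7624e-21 J.
The photon relation is p = E/c, giving p = 5.879e-30 kg·m/s.
So p ≈ 5.88e-30 kg·m/s.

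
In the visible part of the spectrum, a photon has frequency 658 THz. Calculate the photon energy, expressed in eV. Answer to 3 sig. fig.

2.72 eV

Take h = 6.62607015 × 10^-34 J·s, 1 eV = 1.602176634 × 10^-19 J.
Convert to SI: f = 658 THz = 6.58 × 10^14 Hz.
Since E = hf for a photon, E = 4.360 × 10^-19 J.
Converting to eV: E = 2.721 eV ≈ 2.72 eV.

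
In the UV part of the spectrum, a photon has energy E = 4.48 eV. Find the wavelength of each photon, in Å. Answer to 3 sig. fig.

2770 Å

First convert: E = 4.48 eV = 7.1778e-19 J.
For a photon λ = hc/E, so λ = 2.768e-7 m.
Converting to Å: λ = 2768 Å ≈ 2770 Å.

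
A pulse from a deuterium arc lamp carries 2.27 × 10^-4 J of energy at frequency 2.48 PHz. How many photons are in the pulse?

1.38 × 10^14 photons

Per-photon energy: E = 1.643 × 10^-18 J (from frequency = 2.48 PHz).
N = E_total / E_photon = 2.27 × 10^-4 J / 1.643 × 10^-18 J = 1.38 × 10^14.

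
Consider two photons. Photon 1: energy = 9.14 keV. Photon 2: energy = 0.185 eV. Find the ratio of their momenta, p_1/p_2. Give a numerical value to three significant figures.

p_1 = 4.885e-24 kg·m/s (from energy = 9.14 keV, via p = E/c).
p_2 = 9.887e-29 kg·m/s (from energy = 0.185 eV, via p = E/c).
Ratio = 4.885e-24 / 9.887e-29 = 4.94e4.

4.94e4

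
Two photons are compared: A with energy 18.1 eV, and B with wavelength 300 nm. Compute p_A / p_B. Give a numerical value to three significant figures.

4.38

p_A = 9.673e-27 kg·m/s (from energy = 18.1 eV, via p = E/c).
p_B = 2.209e-27 kg·m/s (from wavelength = 300 nm, via p = h/λ).
Ratio = 9.673e-27 / 2.209e-27 = 4.38.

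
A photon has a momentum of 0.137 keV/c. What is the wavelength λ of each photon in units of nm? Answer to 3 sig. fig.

Convert to SI: p = 0.137 keV/c = 7.3217e-26 kg·m/s.
The photon relation is λ = h/p, giving λ = 9.050e-9 m.
Converting to nm: λ = 9.050 nm ≈ 9.05 nm.

9.05 nm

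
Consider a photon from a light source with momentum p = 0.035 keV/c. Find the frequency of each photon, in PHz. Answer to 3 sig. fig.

8.46 PHz

Take h = 6.62607015e-34 J·s, c = 2.99792458e8 m/s, 1 eV = 1.602176634e-19 J.
In SI units: p = 0.035 keV/c = 1.8705e-26 kg·m/s.
Apply f = pc/h: f = 8.463e15 Hz.
Converting to PHz: f = 8.463 PHz ≈ 8.46 PHz.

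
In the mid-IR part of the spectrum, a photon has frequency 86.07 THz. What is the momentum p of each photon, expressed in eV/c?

Take h = 6.62607015e-34 J·s, c = 2.99792458e8 m/s, 1 eV = 1.602176634e-19 J.
Convert to SI: f = 86.07 THz = 8.607e13 Hz.
For a photon p = hf/c, so p = 1.902e-28 kg·m/s.
Converting to eV/c: p = 0.3560 eV/c ≈ 0.356 eV/c.

0.356 eV/c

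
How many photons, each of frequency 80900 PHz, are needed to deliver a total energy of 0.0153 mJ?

2.85e8 photons

Per-photon energy: E = 5.360e-14 J (from frequency = 80900 PHz).
N = E_total / E_photon = 1.53e-5 J / 5.360e-14 J = 2.85e8.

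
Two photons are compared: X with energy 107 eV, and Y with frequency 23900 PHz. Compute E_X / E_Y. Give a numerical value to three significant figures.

1.08e-3

E_X = 1.714e-17 J (from energy = 107 eV, via E given directly).
E_Y = 1.584e-14 J (from frequency = 23900 PHz, via E = hf).
Ratio = 1.714e-17 / 1.584e-14 = 1.08e-3.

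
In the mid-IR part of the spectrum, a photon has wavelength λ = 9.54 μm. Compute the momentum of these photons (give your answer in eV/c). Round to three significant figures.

Convert to SI: λ = 9.54 μm = 9.54·10^-6 m.
Apply p = h/λ: p = 6.946·10^-29 kg·m/s.
Converting to eV/c: p = 0.1300 eV/c ≈ 0.130 eV/c.

0.130 eV/c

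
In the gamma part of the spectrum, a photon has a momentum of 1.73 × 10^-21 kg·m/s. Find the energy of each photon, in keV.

3240 keV

Since E = pc for a photon, E = 5.186 × 10^-13 J.
Converting to keV: E = 3237 keV ≈ 3240 keV.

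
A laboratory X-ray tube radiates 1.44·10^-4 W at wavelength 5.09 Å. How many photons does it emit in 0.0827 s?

Total energy: E_total = P·t = 1.44·10^-4 × 0.0827 = 1.191·10^-5 J.
Per-photon energy: E = 3.903·10^-16 J.
N = E_total / E_photon = 3.05·10^10.

3.05·10^10 photons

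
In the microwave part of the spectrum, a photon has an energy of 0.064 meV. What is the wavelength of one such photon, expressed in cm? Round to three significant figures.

In SI units: E = 0.064 meV = 1.0254e-23 J.
The photon relation is λ = hc/E, giving λ = 0.01937 m.
Converting to cm: λ = 1.937 cm ≈ 1.94 cm.

1.94 cm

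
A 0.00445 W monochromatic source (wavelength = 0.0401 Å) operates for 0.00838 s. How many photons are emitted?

Total energy: E_total = P·t = 0.00445 × 0.00838 = 3.729 × 10^-5 J.
Per-photon energy: E = 4.954 × 10^-14 J.
N = E_total / E_photon = 7.53 × 10^8.

7.53 × 10^8 photons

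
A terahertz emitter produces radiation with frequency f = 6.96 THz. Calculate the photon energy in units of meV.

28.8 meV

(h = 6.62607015e-34 J·s, 1 eV = 1.602176634e-19 J.)
In SI units: f = 6.96 THz = 6.96e12 Hz.
For a photon E = hf, so E = 4.612e-21 J.
Converting to meV: E = 28.78 meV ≈ 28.8 meV.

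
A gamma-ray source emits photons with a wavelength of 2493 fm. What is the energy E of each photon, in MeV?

0.497 MeV

Use h = 6.62607015 × 10^-34 J·s, c = 2.99792458 × 10^8 m/s, 1 eV = 1.602176634 × 10^-19 J.
Convert to SI: λ = 2493 fm = 2.493 × 10^-12 m.
The photon relation is E = hc/λ, giving E = 7.968 × 10^-14 J.
Converting to MeV: E = 0.4973 MeV ≈ 0.497 MeV.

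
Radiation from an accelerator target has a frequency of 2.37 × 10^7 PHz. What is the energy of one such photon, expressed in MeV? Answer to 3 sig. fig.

In SI units: f = 2.37 × 10^7 PHz = 2.37 × 10^22 Hz.
For a photon E = hf, so E = 1.570 × 10^-11 J.
Converting to MeV: E = 98.02 MeV ≈ 98.0 MeV.

98.0 MeV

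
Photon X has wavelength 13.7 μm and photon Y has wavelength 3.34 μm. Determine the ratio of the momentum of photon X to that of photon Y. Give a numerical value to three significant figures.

p_X = 4.837 × 10^-29 kg·m/s (from wavelength = 13.7 μm, via p = h/λ).
p_Y = 1.984 × 10^-28 kg·m/s (from wavelength = 3.34 μm, via p = h/λ).
Ratio = 4.837 × 10^-29 / 1.984 × 10^-28 = 0.244.

0.244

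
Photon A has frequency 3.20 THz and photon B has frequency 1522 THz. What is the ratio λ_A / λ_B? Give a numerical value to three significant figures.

476

λ_A = 9.369·10^-5 m (from frequency = 3.20 THz, via λ = c/f).
λ_B = 1.970·10^-7 m (from frequency = 1522 THz, via λ = c/f).
Ratio = 9.369·10^-5 / 1.970·10^-7 = 476.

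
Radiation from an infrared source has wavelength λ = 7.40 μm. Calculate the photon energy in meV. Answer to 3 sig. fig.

Convert to SI: λ = 7.40 μm = 7.40 × 10^-6 m.
Apply E = hc/λ: E = 2.684 × 10^-20 J.
Converting to meV: E = 167.5 meV ≈ 168 meV.

168 meV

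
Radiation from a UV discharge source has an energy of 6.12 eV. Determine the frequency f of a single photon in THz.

Convert to SI: E = 6.12 eV = 9.8053e-19 J.
Since f = E/h for a photon, f = 1.480e15 Hz.
Converting to THz: f = 1480 THz ≈ 1480 THz.

1480 THz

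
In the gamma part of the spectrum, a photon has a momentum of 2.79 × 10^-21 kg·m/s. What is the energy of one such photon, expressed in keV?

Since E = pc for a photon, E = 8.364 × 10^-13 J.
Converting to keV: E = 5221 keV ≈ 5220 keV.

5220 keV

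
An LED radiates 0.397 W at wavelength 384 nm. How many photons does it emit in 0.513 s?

3.94e17 photons

Total energy: E_total = P·t = 0.397 × 0.513 = 0.2037 J.
Per-photon energy: E = 5.173e-19 J.
N = E_total / E_photon = 3.94e17.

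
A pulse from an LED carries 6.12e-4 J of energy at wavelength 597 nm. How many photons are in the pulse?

1.84e15 photons

Per-photon energy: E = 3.327e-19 J (from wavelength = 597 nm).
N = E_total / E_photon = 6.12e-4 J / 3.327e-19 J = 1.84e15.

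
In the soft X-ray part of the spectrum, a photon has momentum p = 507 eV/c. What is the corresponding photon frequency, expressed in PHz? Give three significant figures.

(h = 6.62607015e-34 J·s, c = 2.99792458e8 m/s, 1 eV = 1.602176634e-19 J.)
First convert: p = 507 eV/c = 2.7096e-25 kg·m/s.
The photon relation is f = pc/h, giving f = 1.226e17 Hz.
Converting to PHz: f = 122.6 PHz ≈ 123 PHz.

123 PHz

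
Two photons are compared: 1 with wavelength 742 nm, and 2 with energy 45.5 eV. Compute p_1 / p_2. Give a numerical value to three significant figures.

p_1 = 8.930 × 10^-28 kg·m/s (from wavelength = 742 nm, via p = h/λ).
p_2 = 2.432 × 10^-26 kg·m/s (from energy = 45.5 eV, via p = E/c).
Ratio = 8.930 × 10^-28 / 2.432 × 10^-26 = 0.0367.

0.0367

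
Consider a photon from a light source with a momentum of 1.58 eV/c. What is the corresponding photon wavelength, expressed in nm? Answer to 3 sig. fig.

(h = 6.62607015 × 10^-34 J·s, c = 2.99792458 × 10^8 m/s, 1 eV = 1.602176634 × 10^-19 J.)
Convert to SI: p = 1.58 eV/c = 8.4440 × 10^-28 kg·m/s.
For a photon λ = h/p, so λ = 7.847 × 10^-7 m.
Converting to nm: λ = 784.7 nm ≈ 785 nm.

785 nm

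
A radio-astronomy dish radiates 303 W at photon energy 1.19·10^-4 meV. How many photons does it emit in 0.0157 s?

2.50·10^26 photons

Total energy: E_total = P·t = 303 × 0.0157 = 4.757 J.
Per-photon energy: E = 1.907·10^-26 J.
N = E_total / E_photon = 2.50·10^26.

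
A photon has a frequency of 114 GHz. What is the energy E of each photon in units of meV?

0.471 meV

(h = 6.62607015 × 10^-34 J·s, 1 eV = 1.602176634 × 10^-19 J.)
Convert to SI: f = 114 GHz = 1.14 × 10^11 Hz.
For a photon E = hf, so E = 7.554 × 10^-23 J.
Converting to meV: E = 0.4715 meV ≈ 0.471 meV.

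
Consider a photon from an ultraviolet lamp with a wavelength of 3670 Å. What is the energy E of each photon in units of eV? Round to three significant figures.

(h = 6.62607015e-34 J·s, c = 2.99792458e8 m/s, 1 eV = 1.602176634e-19 J.)
First convert: λ = 3670 Å = 3.67e-7 m.
For a photon E = hc/λ, so E = 5.413e-19 J.
Converting to eV: E = 3.378 eV ≈ 3.38 eV.

3.38 eV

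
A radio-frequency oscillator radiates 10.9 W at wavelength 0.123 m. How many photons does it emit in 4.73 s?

Total energy: E_total = P·t = 10.9 × 4.73 = 51.56 J.
Per-photon energy: E = 1.615e-24 J.
N = E_total / E_photon = 3.19e25.

3.19e25 photons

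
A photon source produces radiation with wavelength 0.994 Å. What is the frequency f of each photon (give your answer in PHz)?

Convert to SI: λ = 0.994 Å = 9.94e-11 m.
The photon relation is f = c/λ, giving f = 3.016e18 Hz.
Converting to PHz: f = 3016 PHz ≈ 3020 PHz.

3020 PHz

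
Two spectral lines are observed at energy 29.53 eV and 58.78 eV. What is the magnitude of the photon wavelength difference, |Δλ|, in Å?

Using λ = hc/E: λ₁ = 4.1986e-8 m, λ₂ = 2.1093e-8 m.
|Δλ| = |4.1986e-8 − 2.1093e-8| = 2.09e-8 m = 209 Å.

209 Å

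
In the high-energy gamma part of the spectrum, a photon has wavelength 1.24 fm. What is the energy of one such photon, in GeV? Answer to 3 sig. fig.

First convert: λ = 1.24 fm = 1.24e-15 m.
For a photon E = hc/λ, so E = 1.602e-10 J.
Converting to GeV: E = 0.9999 GeV ≈ 1.00 GeV.

1.00 GeV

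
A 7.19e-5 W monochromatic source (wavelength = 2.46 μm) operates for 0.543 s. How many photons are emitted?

4.83e14 photons

Total energy: E_total = P·t = 7.19e-5 × 0.543 = 3.904e-5 J.
Per-photon energy: E = 8.075e-20 J.
N = E_total / E_photon = 4.83e14.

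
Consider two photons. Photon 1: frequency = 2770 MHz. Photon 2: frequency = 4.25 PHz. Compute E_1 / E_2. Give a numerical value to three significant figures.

E_1 = 1.835·10^-24 J (from frequency = 2770 MHz, via E = hf).
E_2 = 2.816·10^-18 J (from frequency = 4.25 PHz, via E = hf).
Ratio = 1.835·10^-24 / 2.816·10^-18 = 6.52·10^-7.

6.52·10^-7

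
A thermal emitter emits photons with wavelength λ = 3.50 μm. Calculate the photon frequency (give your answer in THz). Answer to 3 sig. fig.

85.7 THz

Use c = 2.99792458 × 10^8 m/s.
First convert: λ = 3.50 μm = 3.50 × 10^-6 m.
The photon relation is f = c/λ, giving f = 8.565 × 10^13 Hz.
Converting to THz: f = 85.65 THz ≈ 85.7 THz.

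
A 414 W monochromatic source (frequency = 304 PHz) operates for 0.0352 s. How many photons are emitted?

7.23e16 photons

Total energy: E_total = P·t = 414 × 0.0352 = 14.57 J.
Per-photon energy: E = 2.014e-16 J.
N = E_total / E_photon = 7.23e16.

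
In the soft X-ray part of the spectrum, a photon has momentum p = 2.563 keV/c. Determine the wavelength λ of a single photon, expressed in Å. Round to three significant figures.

(h = 6.62607015 × 10^-34 J·s, c = 2.99792458 × 10^8 m/s, 1 eV = 1.602176634 × 10^-19 J.)
First convert: p = 2.563 keV/c = 1.3697 × 10^-24 kg·m/s.
For a photon λ = h/p, so λ = 4.837 × 10^-10 m.
Converting to Å: λ = 4.837 Å ≈ 4.84 Å.

4.84 Å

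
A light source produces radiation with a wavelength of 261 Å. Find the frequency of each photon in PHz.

11.5 PHz

Convert to SI: λ = 261 Å = 2.61 × 10^-8 m.
The photon relation is f = c/λ, giving f = 1.149 × 10^16 Hz.
Converting to PHz: f = 11.49 PHz ≈ 11.5 PHz.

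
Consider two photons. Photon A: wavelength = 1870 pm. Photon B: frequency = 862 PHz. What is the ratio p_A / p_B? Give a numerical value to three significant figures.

0.186

p_A = 3.543e-25 kg·m/s (from wavelength = 1870 pm, via p = h/λ).
p_B = 1.905e-24 kg·m/s (from frequency = 862 PHz, via p = hf/c).
Ratio = 3.543e-25 / 1.905e-24 = 0.186.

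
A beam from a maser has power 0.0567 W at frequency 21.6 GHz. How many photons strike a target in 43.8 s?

1.74 × 10^23 photons

Total energy: E_total = P·t = 0.0567 × 43.8 = 2.483 J.
Per-photon energy: E = 1.431 × 10^-23 J.
N = E_total / E_photon = 1.74 × 10^23.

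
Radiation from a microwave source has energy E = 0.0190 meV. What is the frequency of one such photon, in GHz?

4.59 GHz

First convert: E = 0.0190 meV = 3.0441 × 10^-24 J.
Apply f = E/h: f = 4.594 × 10^9 Hz.
Converting to GHz: f = 4.594 GHz ≈ 4.59 GHz.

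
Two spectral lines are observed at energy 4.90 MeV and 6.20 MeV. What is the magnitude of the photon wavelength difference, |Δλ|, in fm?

Using λ = hc/E: λ₁ = 2.530e-13 m, λ₂ = 2.000e-13 m.
|Δλ| = |2.530e-13 − 2.000e-13| = 5.31e-14 m = 53.1 fm.

53.1 fm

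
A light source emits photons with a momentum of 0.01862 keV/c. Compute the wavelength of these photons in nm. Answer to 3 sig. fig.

66.6 nm

Use h = 6.62607015 × 10^-34 J·s, c = 2.99792458 × 10^8 m/s, 1 eV = 1.602176634 × 10^-19 J.
Convert to SI: p = 0.01862 keV/c = 9.9511 × 10^-27 kg·m/s.
Since λ = h/p for a photon, λ = 6.659 × 10^-8 m.
Converting to nm: λ = 66.59 nm ≈ 66.6 nm.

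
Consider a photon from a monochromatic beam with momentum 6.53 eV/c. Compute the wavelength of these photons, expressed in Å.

1900 Å

(h = 6.62607015·10^-34 J·s, c = 2.99792458·10^8 m/s, 1 eV = 1.602176634·10^-19 J.)
Convert to SI: p = 6.53 eV/c = 3.4898·10^-27 kg·m/s.
Since λ = h/p for a photon, λ = 1.899·10^-7 m.
Converting to Å: λ = 1899 Å ≈ 1900 Å.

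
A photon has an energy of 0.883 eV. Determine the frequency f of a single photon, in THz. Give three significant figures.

First convert: E = 0.883 eV = 1.4147e-19 J.
For a photon f = E/h, so f = 2.135e14 Hz.
Converting to THz: f = 213.5 THz ≈ 214 THz.

214 THz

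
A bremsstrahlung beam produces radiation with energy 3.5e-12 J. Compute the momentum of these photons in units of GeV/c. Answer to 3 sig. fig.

0.0218 GeV/c

Take c = 2.99792458e8 m/s, 1 eV = 1.602176634e-19 J.
The photon relation is p = E/c, giving p = 1.167e-20 kg·m/s.
Converting to GeV/c: p = 0.02185 GeV/c ≈ 0.0218 GeV/c.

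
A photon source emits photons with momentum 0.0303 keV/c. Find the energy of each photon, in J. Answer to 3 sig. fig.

Use c = 2.99792458e8 m/s, 1 eV = 1.602176634e-19 J.
Convert to SI: p = 0.0303 keV/c = 1.6193e-26 kg·m/s.
Since E = pc for a photon, E = 4.855e-18 J.
So E ≈ 4.85e-18 J.

4.85e-18 J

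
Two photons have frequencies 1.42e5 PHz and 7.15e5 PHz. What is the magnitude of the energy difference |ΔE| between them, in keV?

2370 keV

Using E = hf: E₁ = 9.409e-14 J, E₂ = 4.738e-13 J.
|ΔE| = |9.409e-14 − 4.738e-13| = 3.80e-13 J = 2370 keV.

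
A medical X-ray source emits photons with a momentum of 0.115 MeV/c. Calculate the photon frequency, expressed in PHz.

2.78e4 PHz

(h = 6.62607015e-34 J·s, c = 2.99792458e8 m/s, 1 eV = 1.602176634e-19 J.)
Convert to SI: p = 0.115 MeV/c = 6.1459e-23 kg·m/s.
For a photon f = pc/h, so f = 2.781e19 Hz.
Converting to PHz: f = 27810 PHz ≈ 2.78e4 PHz.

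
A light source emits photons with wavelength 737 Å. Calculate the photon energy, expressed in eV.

Take h = 6.62607015·10^-34 J·s, c = 2.99792458·10^8 m/s, 1 eV = 1.602176634·10^-19 J.
Convert to SI: λ = 737 Å = 7.37·10^-8 m.
For a photon E = hc/λ, so E = 2.695·10^-18 J.
Converting to eV: E = 16.82 eV ≈ 16.8 eV.

16.8 eV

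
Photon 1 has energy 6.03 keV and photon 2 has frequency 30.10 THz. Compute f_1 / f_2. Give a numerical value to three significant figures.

4.84e4

f_1 = 1.458e18 Hz (from energy = 6.03 keV, via f = E/h).
f_2 = 3.010e13 Hz (from frequency = 30.10 THz, via f given directly).
Ratio = 1.458e18 / 3.010e13 = 4.84e4.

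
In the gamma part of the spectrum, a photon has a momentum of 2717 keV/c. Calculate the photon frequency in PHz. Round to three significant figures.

6.57e5 PHz

First convert: p = 2717 keV/c = 1.4520e-21 kg·m/s.
The photon relation is f = pc/h, giving f = 6.570e20 Hz.
Converting to PHz: f = 657000 PHz ≈ 6.57e5 PHz.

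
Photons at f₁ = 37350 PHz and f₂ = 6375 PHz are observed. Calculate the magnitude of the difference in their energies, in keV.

Using E = hf: E₁ = 2.4748e-14 J, E₂ = 4.2241e-15 J.
|ΔE| = |2.4748e-14 − 4.2241e-15| = 2.05e-14 J = 128 keV.

128 keV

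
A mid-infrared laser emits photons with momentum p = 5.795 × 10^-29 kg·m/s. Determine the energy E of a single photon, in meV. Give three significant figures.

108 meV

(c = 2.99792458 × 10^8 m/s, 1 eV = 1.602176634 × 10^-19 J.)
For a photon E = pc, so E = 1.737 × 10^-20 J.
Converting to meV: E = 108.4 meV ≈ 108 meV.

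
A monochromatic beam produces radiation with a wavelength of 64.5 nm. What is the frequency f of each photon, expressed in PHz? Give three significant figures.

4.65 PHz

Use c = 2.99792458 × 10^8 m/s.
Convert to SI: λ = 64.5 nm = 6.45 × 10^-8 m.
Since f = c/λ for a photon, f = 4.648 × 10^15 Hz.
Converting to PHz: f = 4.648 PHz ≈ 4.65 PHz.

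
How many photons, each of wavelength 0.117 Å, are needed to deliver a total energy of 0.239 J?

Per-photon energy: E = 1.698e-14 J (from wavelength = 0.117 Å).
N = E_total / E_photon = 0.239 J / 1.698e-14 J = 1.41e13.

1.41e13 photons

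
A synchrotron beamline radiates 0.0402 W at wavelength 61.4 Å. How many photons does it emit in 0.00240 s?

2.98e12 photons

Total energy: E_total = P·t = 0.0402 × 0.00240 = 9.648e-5 J.
Per-photon energy: E = 3.235e-17 J.
N = E_total / E_photon = 2.98e12.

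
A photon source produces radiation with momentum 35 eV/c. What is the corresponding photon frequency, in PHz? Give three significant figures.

8.46 PHz

Take h = 6.62607015e-34 J·s, c = 2.99792458e8 m/s, 1 eV = 1.602176634e-19 J.
First convert: p = 35 eV/c = 1.8705e-26 kg·m/s.
The photon relation is f = pc/h, giving f = 8.463e15 Hz.
Converting to PHz: f = 8.463 PHz ≈ 8.46 PHz.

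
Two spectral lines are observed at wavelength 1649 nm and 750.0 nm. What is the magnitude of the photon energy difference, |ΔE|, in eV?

Using E = hc/λ: E₁ = 1.2046e-19 J, E₂ = 2.6486e-19 J.
|ΔE| = |1.2046e-19 − 2.6486e-19| = 1.44e-19 J = 0.901 eV.

0.901 eV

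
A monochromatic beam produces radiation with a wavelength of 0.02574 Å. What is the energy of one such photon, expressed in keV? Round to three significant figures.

482 keV

(h = 6.62607015 × 10^-34 J·s, c = 2.99792458 × 10^8 m/s, 1 eV = 1.602176634 × 10^-19 J.)
Convert to SI: λ = 0.02574 Å = 2.574 × 10^-12 m.
The photon relation is E = hc/λ, giving E = 7.717 × 10^-14 J.
Converting to keV: E = 481.7 keV ≈ 482 keV.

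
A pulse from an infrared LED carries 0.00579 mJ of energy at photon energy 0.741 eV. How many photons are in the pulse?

Per-photon energy: E = 1.187·10^-19 J (from energy = 0.741 eV).
N = E_total / E_photon = 5.79·10^-6 J / 1.187·10^-19 J = 4.88·10^13.

4.88·10^13 photons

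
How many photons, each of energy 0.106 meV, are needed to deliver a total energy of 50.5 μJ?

Per-photon energy: E = 1.698e-23 J (from energy = 0.106 meV).
N = E_total / E_photon = 5.05e-5 J / 1.698e-23 J = 2.97e18.

2.97e18 photons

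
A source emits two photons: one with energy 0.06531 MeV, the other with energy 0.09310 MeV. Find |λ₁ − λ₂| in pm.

Using λ = hc/E: λ₁ = 1.8984e-11 m, λ₂ = 1.3317e-11 m.
|Δλ| = |1.8984e-11 − 1.3317e-11| = 5.67e-12 m = 5.67 pm.

5.67 pm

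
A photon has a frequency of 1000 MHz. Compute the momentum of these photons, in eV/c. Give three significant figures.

4.14·10^-6 eV/c

Use h = 6.62607015·10^-34 J·s, c = 2.99792458·10^8 m/s, 1 eV = 1.602176634·10^-19 J.
First convert: f = 1000 MHz = 1.00·10^9 Hz.
Since p = hf/c for a photon, p = 2.210·10^-33 kg·m/s.
Converting to eV/c: p = 4.136·10^-6 eV/c ≈ 4.14·10^-6 eV/c.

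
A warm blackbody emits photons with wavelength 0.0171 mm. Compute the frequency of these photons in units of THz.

Use c = 2.99792458e8 m/s.
First convert: λ = 0.0171 mm = 1.71e-5 m.
Apply f = c/λ: f = 1.753e13 Hz.
Converting to THz: f = 17.53 THz ≈ 17.5 THz.

17.5 THz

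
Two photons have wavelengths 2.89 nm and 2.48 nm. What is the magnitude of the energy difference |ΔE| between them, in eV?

70.9 eV

Using E = hc/λ: E₁ = 6.874·10^-17 J, E₂ = 8.010·10^-17 J.
|ΔE| = |6.874·10^-17 − 8.010·10^-17| = 1.14·10^-17 J = 70.9 eV.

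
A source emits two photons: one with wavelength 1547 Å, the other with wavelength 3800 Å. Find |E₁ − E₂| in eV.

Using E = hc/λ: E₁ = 1.2841·10^-18 J, E₂ = 5.2275·10^-19 J.
|ΔE| = |1.2841·10^-18 − 5.2275·10^-19| = 7.61·10^-19 J = 4.75 eV.

4.75 eV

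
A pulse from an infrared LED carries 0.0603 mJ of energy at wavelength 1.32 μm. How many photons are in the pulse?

4.01 × 10^14 photons

Per-photon energy: E = 1.505 × 10^-19 J (from wavelength = 1.32 μm).
N = E_total / E_photon = 6.03 × 10^-5 J / 1.505 × 10^-19 J = 4.01 × 10^14.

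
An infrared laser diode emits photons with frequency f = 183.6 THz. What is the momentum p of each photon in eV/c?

Take h = 6.62607015 × 10^-34 J·s, c = 2.99792458 × 10^8 m/s, 1 eV = 1.602176634 × 10^-19 J.
In SI units: f = 183.6 THz = 1.836 × 10^14 Hz.
For a photon p = hf/c, so p = 4.058 × 10^-28 kg·m/s.
Converting to eV/c: p = 0.7593 eV/c ≈ 0.759 eV/c.

0.759 eV/c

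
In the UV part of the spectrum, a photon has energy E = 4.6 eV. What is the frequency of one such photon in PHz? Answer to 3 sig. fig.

1.11 PHz

Use h = 6.62607015 × 10^-34 J·s, 1 eV = 1.602176634 × 10^-19 J.
Convert to SI: E = 4.6 eV = 7.3700 × 10^-19 J.
Apply f = E/h: f = 1.112 × 10^15 Hz.
Converting to PHz: f = 1.112 PHz ≈ 1.11 PHz.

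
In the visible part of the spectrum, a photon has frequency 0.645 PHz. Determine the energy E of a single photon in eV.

Convert to SI: f = 0.645 PHz = 6.45 × 10^14 Hz.
Apply E = hf: E = 4.274 × 10^-19 J.
Converting to eV: E = 2.668 eV ≈ 2.67 eV.

2.67 eV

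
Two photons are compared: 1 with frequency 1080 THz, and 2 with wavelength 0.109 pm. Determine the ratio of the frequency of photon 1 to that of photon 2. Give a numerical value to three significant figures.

f_1 = 1.080 × 10^15 Hz (from frequency = 1080 THz, via f given directly).
f_2 = 2.750 × 10^21 Hz (from wavelength = 0.109 pm, via f = c/λ).
Ratio = 1.080 × 10^15 / 2.750 × 10^21 = 3.93 × 10^-7.

3.93 × 10^-7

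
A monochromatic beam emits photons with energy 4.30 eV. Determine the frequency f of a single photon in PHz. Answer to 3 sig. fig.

1.04 PHz

First convert: E = 4.30 eV = 6.8894 × 10^-19 J.
Apply f = E/h: f = 1.040 × 10^15 Hz.
Converting to PHz: f = 1.040 PHz ≈ 1.04 PHz.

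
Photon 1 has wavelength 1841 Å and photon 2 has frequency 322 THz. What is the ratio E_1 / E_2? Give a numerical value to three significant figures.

E_1 = 1.079 × 10^-18 J (from wavelength = 1841 Å, via E = hc/λ).
E_2 = 2.134 × 10^-19 J (from frequency = 322 THz, via E = hf).
Ratio = 1.079 × 10^-18 / 2.134 × 10^-19 = 5.06.

5.06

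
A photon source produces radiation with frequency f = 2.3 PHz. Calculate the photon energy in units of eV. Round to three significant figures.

First convert: f = 2.3 PHz = 2.3e15 Hz.
Since E = hf for a photon, E = 1.524e-18 J.
Converting to eV: E = 9.512 eV ≈ 9.51 eV.

9.51 eV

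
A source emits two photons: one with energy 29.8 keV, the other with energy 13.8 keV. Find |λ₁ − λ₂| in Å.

Using λ = hc/E: λ₁ = 4.161e-11 m, λ₂ = 8.984e-11 m.
|Δλ| = |4.161e-11 − 8.984e-11| = 4.82e-11 m = 0.482 Å.

0.482 Å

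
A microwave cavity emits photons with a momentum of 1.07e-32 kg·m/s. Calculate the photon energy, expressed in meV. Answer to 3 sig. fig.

0.0200 meV

(c = 2.99792458e8 m/s, 1 eV = 1.602176634e-19 J.)
The photon relation is E = pc, giving E = 3.208e-24 J.
Converting to meV: E = 0.02002 meV ≈ 0.0200 meV.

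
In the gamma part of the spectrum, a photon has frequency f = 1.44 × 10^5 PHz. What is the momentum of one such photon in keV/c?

(h = 6.62607015 × 10^-34 J·s, c = 2.99792458 × 10^8 m/s, 1 eV = 1.602176634 × 10^-19 J.)
Convert to SI: f = 1.44 × 10^5 PHz = 1.44 × 10^20 Hz.
The photon relation is p = hf/c, giving p = 3.183 × 10^-22 kg·m/s.
Converting to keV/c: p = 595.5 keV/c ≈ 596 keV/c.

596 keV/c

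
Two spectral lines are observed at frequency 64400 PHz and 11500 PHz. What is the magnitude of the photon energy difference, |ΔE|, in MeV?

0.219 MeV

Using E = hf: E₁ = 4.267e-14 J, E₂ = 7.620e-15 J.
|ΔE| = |4.267e-14 − 7.620e-15| = 3.51e-14 J = 0.219 MeV.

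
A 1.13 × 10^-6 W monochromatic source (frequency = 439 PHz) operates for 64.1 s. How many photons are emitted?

2.49 × 10^11 photons

Total energy: E_total = P·t = 1.13 × 10^-6 × 64.1 = 7.243 × 10^-5 J.
Per-photon energy: E = 2.909 × 10^-16 J.
N = E_total / E_photon = 2.49 × 10^11.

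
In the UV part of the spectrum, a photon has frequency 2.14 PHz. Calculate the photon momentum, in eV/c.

8.85 eV/c

Take h = 6.62607015e-34 J·s, c = 2.99792458e8 m/s, 1 eV = 1.602176634e-19 J.
In SI units: f = 2.14 PHz = 2.14e15 Hz.
The photon relation is p = hf/c, giving p = 4.730e-27 kg·m/s.
Converting to eV/c: p = 8.850 eV/c ≈ 8.85 eV/c.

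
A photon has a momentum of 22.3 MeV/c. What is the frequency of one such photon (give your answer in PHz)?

Use h = 6.62607015e-34 J·s, c = 2.99792458e8 m/s, 1 eV = 1.602176634e-19 J.
In SI units: p = 22.3 MeV/c = 1.1918e-20 kg·m/s.
Apply f = pc/h: f = 5.392e21 Hz.
Converting to PHz: f = 5.392e6 PHz ≈ 5.39e6 PHz.

5.39e6 PHz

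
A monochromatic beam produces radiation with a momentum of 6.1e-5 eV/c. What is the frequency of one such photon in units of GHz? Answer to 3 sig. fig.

14.7 GHz

(h = 6.62607015e-34 J·s, c = 2.99792458e8 m/s, 1 eV = 1.602176634e-19 J.)
In SI units: p = 6.1e-5 eV/c = 3.2600e-32 kg·m/s.
For a photon f = pc/h, so f = 1.475e10 Hz.
Converting to GHz: f = 14.75 GHz ≈ 14.7 GHz.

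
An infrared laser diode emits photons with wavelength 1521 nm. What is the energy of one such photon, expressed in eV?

0.815 eV

Take h = 6.62607015 × 10^-34 J·s, c = 2.99792458 × 10^8 m/s, 1 eV = 1.602176634 × 10^-19 J.
First convert: λ = 1521 nm = 1.521 × 10^-6 m.
Since E = hc/λ for a photon, E = 1.306 × 10^-19 J.
Converting to eV: E = 0.8151 eV ≈ 0.815 eV.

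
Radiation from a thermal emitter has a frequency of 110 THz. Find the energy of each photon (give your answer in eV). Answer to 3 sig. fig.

In SI units: f = 110 THz = 1.1 × 10^14 Hz.
For a photon E = hf, so E = 7.289 × 10^-20 J.
Converting to eV: E = 0.4549 eV ≈ 0.455 eV.

0.455 eV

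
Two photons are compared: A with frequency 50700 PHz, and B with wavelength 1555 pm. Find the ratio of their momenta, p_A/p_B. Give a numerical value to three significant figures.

263

p_A = 1.121e-22 kg·m/s (from frequency = 50700 PHz, via p = hf/c).
p_B = 4.261e-25 kg·m/s (from wavelength = 1555 pm, via p = h/λ).
Ratio = 1.121e-22 / 4.261e-25 = 263.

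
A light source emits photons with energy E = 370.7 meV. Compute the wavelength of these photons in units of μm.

Convert to SI: E = 370.7 meV = 5.9393 × 10^-20 J.
For a photon λ = hc/E, so λ = 3.345 × 10^-6 m.
Converting to μm: λ = 3.345 μm ≈ 3.34 μm.

3.34 μm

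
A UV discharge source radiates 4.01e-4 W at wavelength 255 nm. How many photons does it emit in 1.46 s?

Total energy: E_total = P·t = 4.01e-4 × 1.46 = 5.855e-4 J.
Per-photon energy: E = 7.790e-19 J.
N = E_total / E_photon = 7.52e14.

7.52e14 photons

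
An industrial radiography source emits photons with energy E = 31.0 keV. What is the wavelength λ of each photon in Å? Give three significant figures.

Take h = 6.62607015e-34 J·s, c = 2.99792458e8 m/s, 1 eV = 1.602176634e-19 J.
Convert to SI: E = 31.0 keV = 4.9667e-15 J.
Apply λ = hc/E: λ = 3.999e-11 m.
Converting to Å: λ = 0.3999 Å ≈ 0.400 Å.

0.400 Å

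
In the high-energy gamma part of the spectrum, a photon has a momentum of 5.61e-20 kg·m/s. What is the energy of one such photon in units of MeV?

(c = 2.99792458e8 m/s, 1 eV = 1.602176634e-19 J.)
Since E = pc for a photon, E = 1.682e-11 J.
Converting to MeV: E = 105.0 MeV ≈ 105 MeV.

105 MeV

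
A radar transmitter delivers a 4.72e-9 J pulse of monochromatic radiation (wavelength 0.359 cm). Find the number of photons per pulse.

Per-photon energy: E = 5.533e-23 J (from wavelength = 0.359 cm).
N = E_total / E_photon = 4.72e-9 J / 5.533e-23 J = 8.53e13.

8.53e13 photons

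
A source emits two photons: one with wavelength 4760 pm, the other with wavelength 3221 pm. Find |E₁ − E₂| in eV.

124 eV

Using E = hc/λ: E₁ = 4.1732 × 10^-17 J, E₂ = 6.1672 × 10^-17 J.
|ΔE| = |4.1732 × 10^-17 − 6.1672 × 10^-17| = 1.99 × 10^-17 J = 124 eV.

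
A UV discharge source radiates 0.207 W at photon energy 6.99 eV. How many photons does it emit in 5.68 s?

Total energy: E_total = P·t = 0.207 × 5.68 = 1.176 J.
Per-photon energy: E = 1.120·10^-18 J.
N = E_total / E_photon = 1.05·10^18.

1.05·10^18 photons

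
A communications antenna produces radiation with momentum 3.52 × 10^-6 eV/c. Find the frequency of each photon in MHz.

In SI units: p = 3.52 × 10^-6 eV/c = 1.8812 × 10^-33 kg·m/s.
Apply f = pc/h: f = 8.511 × 10^8 Hz.
Converting to MHz: f = 851.1 MHz ≈ 851 MHz.

851 MHz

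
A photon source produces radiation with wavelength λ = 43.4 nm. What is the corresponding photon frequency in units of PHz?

6.91 PHz

Convert to SI: λ = 43.4 nm = 4.34e-8 m.
For a photon f = c/λ, so f = 6.908e15 Hz.
Converting to PHz: f = 6.908 PHz ≈ 6.91 PHz.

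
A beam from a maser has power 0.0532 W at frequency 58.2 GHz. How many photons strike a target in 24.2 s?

Total energy: E_total = P·t = 0.0532 × 24.2 = 1.287 J.
Per-photon energy: E = 3.856e-23 J.
N = E_total / E_photon = 3.34e22.

3.34e22 photons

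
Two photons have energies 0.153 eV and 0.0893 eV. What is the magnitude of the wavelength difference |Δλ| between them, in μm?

5.78 μm

Using λ = hc/E: λ₁ = 8.104 × 10^-6 m, λ₂ = 1.388 × 10^-5 m.
|Δλ| = |8.104 × 10^-6 − 1.388 × 10^-5| = 5.78 × 10^-6 m = 5.78 μm.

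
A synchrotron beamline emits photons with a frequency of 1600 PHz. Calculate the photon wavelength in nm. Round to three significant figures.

In SI units: f = 1600 PHz = 1.6·10^18 Hz.
Apply λ = c/f: λ = 1.874·10^-10 m.
Converting to nm: λ = 0.1874 nm ≈ 0.187 nm.

0.187 nm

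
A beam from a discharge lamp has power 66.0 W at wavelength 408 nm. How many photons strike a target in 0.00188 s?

Total energy: E_total = P·t = 66.0 × 0.00188 = 0.1241 J.
Per-photon energy: E = 4.869 × 10^-19 J.
N = E_total / E_photon = 2.55 × 10^17.

2.55 × 10^17 photons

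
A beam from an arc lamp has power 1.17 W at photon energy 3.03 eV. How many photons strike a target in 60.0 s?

Total energy: E_total = P·t = 1.17 × 60.0 = 70.20 J.
Per-photon energy: E = 4.855e-19 J.
N = E_total / E_photon = 1.45e20.

1.45e20 photons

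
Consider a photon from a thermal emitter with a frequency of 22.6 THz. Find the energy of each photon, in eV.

Use h = 6.62607015 × 10^-34 J·s, 1 eV = 1.602176634 × 10^-19 J.
First convert: f = 22.6 THz = 2.26 × 10^13 Hz.
Apply E = hf: E = 1.497 × 10^-20 J.
Converting to eV: E = 0.09347 eV ≈ 0.0935 eV.

0.0935 eV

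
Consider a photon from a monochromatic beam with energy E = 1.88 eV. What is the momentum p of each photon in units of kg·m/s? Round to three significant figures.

1.00 × 10^-27 kg·m/s

Use c = 2.99792458 × 10^8 m/s, 1 eV = 1.602176634 × 10^-19 J.
Convert to SI: E = 1.88 eV = 3.0121 × 10^-19 J.
The photon relation is p = E/c, giving p = 1.005 × 10^-27 kg·m/s.
So p ≈ 1.00 × 10^-27 kg·m/s.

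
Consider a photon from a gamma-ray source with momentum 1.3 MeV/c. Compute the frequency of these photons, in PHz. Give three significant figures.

3.14e5 PHz

First convert: p = 1.3 MeV/c = 6.9476e-22 kg·m/s.
The photon relation is f = pc/h, giving f = 3.143e20 Hz.
Converting to PHz: f = 314300 PHz ≈ 3.14e5 PHz.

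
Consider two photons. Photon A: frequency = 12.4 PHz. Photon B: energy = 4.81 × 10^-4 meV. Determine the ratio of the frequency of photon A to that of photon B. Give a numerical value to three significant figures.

f_A = 1.240 × 10^16 Hz (from frequency = 12.4 PHz, via f given directly).
f_B = 1.163 × 10^8 Hz (from energy = 4.81 × 10^-4 meV, via f = E/h).
Ratio = 1.240 × 10^16 / 1.163 × 10^8 = 1.07 × 10^8.

1.07 × 10^8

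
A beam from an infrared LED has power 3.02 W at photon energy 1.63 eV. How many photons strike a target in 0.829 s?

9.59e18 photons

Total energy: E_total = P·t = 3.02 × 0.829 = 2.504 J.
Per-photon energy: E = 2.612e-19 J.
N = E_total / E_photon = 9.59e18.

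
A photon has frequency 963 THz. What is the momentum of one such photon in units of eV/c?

3.98 eV/c

First convert: f = 963 THz = 9.63e14 Hz.
For a photon p = hf/c, so p = 2.128e-27 kg·m/s.
Converting to eV/c: p = 3.983 eV/c ≈ 3.98 eV/c.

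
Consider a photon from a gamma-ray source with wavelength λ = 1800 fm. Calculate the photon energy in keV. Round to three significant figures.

689 keV

(h = 6.62607015e-34 J·s, c = 2.99792458e8 m/s, 1 eV = 1.602176634e-19 J.)
Convert to SI: λ = 1800 fm = 1.8e-12 m.
The photon relation is E = hc/λ, giving E = 1.104e-13 J.
Converting to keV: E = 688.8 keV ≈ 689 keV.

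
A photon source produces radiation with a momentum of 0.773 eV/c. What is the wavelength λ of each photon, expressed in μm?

(h = 6.62607015e-34 J·s, c = 2.99792458e8 m/s, 1 eV = 1.602176634e-19 J.)
Convert to SI: p = 0.773 eV/c = 4.1311e-28 kg·m/s.
The photon relation is λ = h/p, giving λ = 1.604e-6 m.
Converting to μm: λ = 1.604 μm ≈ 1.60 μm.

1.60 μm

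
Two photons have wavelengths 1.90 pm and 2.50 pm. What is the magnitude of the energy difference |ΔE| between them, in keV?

Using E = hc/λ: E₁ = 1.045e-13 J, E₂ = 7.946e-14 J.
|ΔE| = |1.045e-13 − 7.946e-14| = 2.51e-14 J = 157 keV.

157 keV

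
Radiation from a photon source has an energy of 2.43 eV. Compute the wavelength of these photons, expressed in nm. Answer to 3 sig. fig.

Use h = 6.62607015 × 10^-34 J·s, c = 2.99792458 × 10^8 m/s, 1 eV = 1.602176634 × 10^-19 J.
First convert: E = 2.43 eV = 3.8933 × 10^-19 J.
Since λ = hc/E for a photon, λ = 5.102 × 10^-7 m.
Converting to nm: λ = 510.2 nm ≈ 510 nm.

510 nm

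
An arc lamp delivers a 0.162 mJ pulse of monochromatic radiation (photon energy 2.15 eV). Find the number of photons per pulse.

Per-photon energy: E = 3.445·10^-19 J (from energy = 2.15 eV).
N = E_total / E_photon = 1.62·10^-4 J / 3.445·10^-19 J = 4.70·10^14.

4.70·10^14 photons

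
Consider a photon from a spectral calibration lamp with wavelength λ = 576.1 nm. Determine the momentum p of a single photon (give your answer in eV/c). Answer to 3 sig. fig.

2.15 eV/c

First convert: λ = 576.1 nm = 5.761 × 10^-7 m.
The photon relation is p = h/λ, giving p = 1.150 × 10^-27 kg·m/s.
Converting to eV/c: p = 2.152 eV/c ≈ 2.15 eV/c.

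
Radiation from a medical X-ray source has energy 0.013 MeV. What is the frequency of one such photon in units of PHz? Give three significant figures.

Use h = 6.62607015 × 10^-34 J·s, 1 eV = 1.602176634 × 10^-19 J.
Convert to SI: E = 0.013 MeV = 2.0828 × 10^-15 J.
Since f = E/h for a photon, f = 3.143 × 10^18 Hz.
Converting to PHz: f = 3143 PHz ≈ 3140 PHz.

3140 PHz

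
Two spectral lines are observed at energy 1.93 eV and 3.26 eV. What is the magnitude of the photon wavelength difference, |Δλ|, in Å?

2620 Å

Using λ = hc/E: λ₁ = 6.424 × 10^-7 m, λ₂ = 3.803 × 10^-7 m.
|Δλ| = |6.424 × 10^-7 − 3.803 × 10^-7| = 2.62 × 10^-7 m = 2620 Å.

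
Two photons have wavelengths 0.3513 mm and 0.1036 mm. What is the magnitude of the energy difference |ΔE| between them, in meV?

Using E = hc/λ: E₁ = 5.6546 × 10^-22 J, E₂ = 1.9174 × 10^-21 J.
|ΔE| = |5.6546 × 10^-22 − 1.9174 × 10^-21| = 1.35 × 10^-21 J = 8.44 meV.

8.44 meV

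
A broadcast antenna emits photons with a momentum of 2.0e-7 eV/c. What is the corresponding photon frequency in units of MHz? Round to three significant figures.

48.4 MHz

Take h = 6.62607015e-34 J·s, c = 2.99792458e8 m/s, 1 eV = 1.602176634e-19 J.
First convert: p = 2.0e-7 eV/c = 1.0689e-34 kg·m/s.
For a photon f = pc/h, so f = 4.836e7 Hz.
Converting to MHz: f = 48.36 MHz ≈ 48.4 MHz.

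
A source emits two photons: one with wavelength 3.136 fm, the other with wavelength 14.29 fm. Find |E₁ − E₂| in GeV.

Using E = hc/λ: E₁ = 6.3343e-11 J, E₂ = 1.3901e-11 J.
|ΔE| = |6.3343e-11 − 1.3901e-11| = 4.94e-11 J = 0.309 GeV.

0.309 GeV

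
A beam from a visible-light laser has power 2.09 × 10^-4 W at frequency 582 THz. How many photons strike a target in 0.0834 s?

4.52 × 10^13 photons

Total energy: E_total = P·t = 2.09 × 10^-4 × 0.0834 = 1.743 × 10^-5 J.
Per-photon energy: E = 3.856 × 10^-19 J.
N = E_total / E_photon = 4.52 × 10^13.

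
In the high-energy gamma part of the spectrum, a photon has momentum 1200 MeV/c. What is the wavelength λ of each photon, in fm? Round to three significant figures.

1.03 fm

In SI units: p = 1200 MeV/c = 6.4131 × 10^-19 kg·m/s.
The photon relation is λ = h/p, giving λ = 1.033 × 10^-15 m.
Converting to fm: λ = 1.033 fm ≈ 1.03 fm.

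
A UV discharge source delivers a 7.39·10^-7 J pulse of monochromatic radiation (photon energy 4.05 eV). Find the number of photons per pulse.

1.14·10^12 photons

Per-photon energy: E = 6.489·10^-19 J (from energy = 4.05 eV).
N = E_total / E_photon = 7.39·10^-7 J / 6.489·10^-19 J = 1.14·10^12.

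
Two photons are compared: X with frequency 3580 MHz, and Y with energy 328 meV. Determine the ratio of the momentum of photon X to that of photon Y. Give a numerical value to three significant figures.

p_X = 7.913 × 10^-33 kg·m/s (from frequency = 3580 MHz, via p = hf/c).
p_Y = 1.753 × 10^-28 kg·m/s (from energy = 328 meV, via p = E/c).
Ratio = 7.913 × 10^-33 / 1.753 × 10^-28 = 4.51 × 10^-5.

4.51 × 10^-5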